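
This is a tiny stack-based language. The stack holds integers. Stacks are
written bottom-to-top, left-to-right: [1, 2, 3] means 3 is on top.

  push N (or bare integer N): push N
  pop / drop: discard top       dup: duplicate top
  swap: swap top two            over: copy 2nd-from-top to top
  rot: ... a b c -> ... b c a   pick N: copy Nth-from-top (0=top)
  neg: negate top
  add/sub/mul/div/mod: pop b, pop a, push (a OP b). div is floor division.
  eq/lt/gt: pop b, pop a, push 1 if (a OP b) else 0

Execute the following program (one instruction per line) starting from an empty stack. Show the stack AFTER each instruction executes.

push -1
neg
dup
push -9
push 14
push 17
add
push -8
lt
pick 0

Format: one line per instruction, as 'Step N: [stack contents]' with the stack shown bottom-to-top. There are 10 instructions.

Step 1: [-1]
Step 2: [1]
Step 3: [1, 1]
Step 4: [1, 1, -9]
Step 5: [1, 1, -9, 14]
Step 6: [1, 1, -9, 14, 17]
Step 7: [1, 1, -9, 31]
Step 8: [1, 1, -9, 31, -8]
Step 9: [1, 1, -9, 0]
Step 10: [1, 1, -9, 0, 0]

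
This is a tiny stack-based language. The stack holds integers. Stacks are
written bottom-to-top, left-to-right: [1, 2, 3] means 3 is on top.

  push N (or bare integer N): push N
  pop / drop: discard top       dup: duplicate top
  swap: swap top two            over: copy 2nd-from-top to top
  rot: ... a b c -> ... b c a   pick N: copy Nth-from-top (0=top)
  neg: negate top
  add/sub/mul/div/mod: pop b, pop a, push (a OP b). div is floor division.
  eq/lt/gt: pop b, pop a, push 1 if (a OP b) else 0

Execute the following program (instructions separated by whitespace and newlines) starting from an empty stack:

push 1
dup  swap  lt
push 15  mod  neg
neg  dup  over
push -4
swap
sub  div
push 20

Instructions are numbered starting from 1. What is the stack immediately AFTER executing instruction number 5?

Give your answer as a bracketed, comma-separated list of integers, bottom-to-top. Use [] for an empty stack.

Step 1 ('push 1'): [1]
Step 2 ('dup'): [1, 1]
Step 3 ('swap'): [1, 1]
Step 4 ('lt'): [0]
Step 5 ('push 15'): [0, 15]

Answer: [0, 15]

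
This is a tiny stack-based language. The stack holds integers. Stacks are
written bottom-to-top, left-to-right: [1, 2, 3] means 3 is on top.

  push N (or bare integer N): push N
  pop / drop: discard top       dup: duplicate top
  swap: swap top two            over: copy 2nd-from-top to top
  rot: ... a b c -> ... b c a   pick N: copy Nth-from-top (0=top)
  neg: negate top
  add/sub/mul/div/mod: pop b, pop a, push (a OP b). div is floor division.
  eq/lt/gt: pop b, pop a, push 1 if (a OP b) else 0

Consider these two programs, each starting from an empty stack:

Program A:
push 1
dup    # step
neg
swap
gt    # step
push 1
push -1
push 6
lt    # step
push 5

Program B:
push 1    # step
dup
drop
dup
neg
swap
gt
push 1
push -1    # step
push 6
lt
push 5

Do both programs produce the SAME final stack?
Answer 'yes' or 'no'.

Answer: yes

Derivation:
Program A trace:
  After 'push 1': [1]
  After 'dup': [1, 1]
  After 'neg': [1, -1]
  After 'swap': [-1, 1]
  After 'gt': [0]
  After 'push 1': [0, 1]
  After 'push -1': [0, 1, -1]
  After 'push 6': [0, 1, -1, 6]
  After 'lt': [0, 1, 1]
  After 'push 5': [0, 1, 1, 5]
Program A final stack: [0, 1, 1, 5]

Program B trace:
  After 'push 1': [1]
  After 'dup': [1, 1]
  After 'drop': [1]
  After 'dup': [1, 1]
  After 'neg': [1, -1]
  After 'swap': [-1, 1]
  After 'gt': [0]
  After 'push 1': [0, 1]
  After 'push -1': [0, 1, -1]
  After 'push 6': [0, 1, -1, 6]
  After 'lt': [0, 1, 1]
  After 'push 5': [0, 1, 1, 5]
Program B final stack: [0, 1, 1, 5]
Same: yes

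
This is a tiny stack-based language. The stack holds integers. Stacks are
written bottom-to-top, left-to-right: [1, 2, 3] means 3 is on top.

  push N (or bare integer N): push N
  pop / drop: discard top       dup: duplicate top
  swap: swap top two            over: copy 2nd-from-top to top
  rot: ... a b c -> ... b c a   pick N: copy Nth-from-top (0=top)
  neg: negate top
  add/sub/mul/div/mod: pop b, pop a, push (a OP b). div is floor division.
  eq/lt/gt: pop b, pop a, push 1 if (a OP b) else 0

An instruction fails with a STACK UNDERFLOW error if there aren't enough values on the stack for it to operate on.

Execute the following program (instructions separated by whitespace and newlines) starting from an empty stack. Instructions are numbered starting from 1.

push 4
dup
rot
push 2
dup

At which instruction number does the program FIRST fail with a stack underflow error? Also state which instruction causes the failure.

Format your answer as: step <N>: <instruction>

Answer: step 3: rot

Derivation:
Step 1 ('push 4'): stack = [4], depth = 1
Step 2 ('dup'): stack = [4, 4], depth = 2
Step 3 ('rot'): needs 3 value(s) but depth is 2 — STACK UNDERFLOW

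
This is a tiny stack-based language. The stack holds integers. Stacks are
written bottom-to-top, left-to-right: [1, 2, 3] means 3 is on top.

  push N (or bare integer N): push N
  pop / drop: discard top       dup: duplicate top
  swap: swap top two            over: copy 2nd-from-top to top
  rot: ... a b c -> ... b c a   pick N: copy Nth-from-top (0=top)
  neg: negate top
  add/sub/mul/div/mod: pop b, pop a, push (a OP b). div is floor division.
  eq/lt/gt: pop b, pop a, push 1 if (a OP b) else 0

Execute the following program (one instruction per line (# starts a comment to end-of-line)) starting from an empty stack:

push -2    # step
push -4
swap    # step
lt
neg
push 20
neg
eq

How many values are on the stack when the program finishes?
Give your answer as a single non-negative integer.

Answer: 1

Derivation:
After 'push -2': stack = [-2] (depth 1)
After 'push -4': stack = [-2, -4] (depth 2)
After 'swap': stack = [-4, -2] (depth 2)
After 'lt': stack = [1] (depth 1)
After 'neg': stack = [-1] (depth 1)
After 'push 20': stack = [-1, 20] (depth 2)
After 'neg': stack = [-1, -20] (depth 2)
After 'eq': stack = [0] (depth 1)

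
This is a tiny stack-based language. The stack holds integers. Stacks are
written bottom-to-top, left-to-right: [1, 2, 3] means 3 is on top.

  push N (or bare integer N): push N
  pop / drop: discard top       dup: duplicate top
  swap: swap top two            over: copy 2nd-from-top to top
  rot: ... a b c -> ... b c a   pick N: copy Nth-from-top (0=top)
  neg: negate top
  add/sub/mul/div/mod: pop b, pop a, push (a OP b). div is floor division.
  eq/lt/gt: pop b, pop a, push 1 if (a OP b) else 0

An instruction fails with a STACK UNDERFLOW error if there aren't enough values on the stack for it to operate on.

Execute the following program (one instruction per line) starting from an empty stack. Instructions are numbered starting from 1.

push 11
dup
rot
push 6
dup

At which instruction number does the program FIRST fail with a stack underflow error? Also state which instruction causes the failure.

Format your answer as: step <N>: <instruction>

Answer: step 3: rot

Derivation:
Step 1 ('push 11'): stack = [11], depth = 1
Step 2 ('dup'): stack = [11, 11], depth = 2
Step 3 ('rot'): needs 3 value(s) but depth is 2 — STACK UNDERFLOW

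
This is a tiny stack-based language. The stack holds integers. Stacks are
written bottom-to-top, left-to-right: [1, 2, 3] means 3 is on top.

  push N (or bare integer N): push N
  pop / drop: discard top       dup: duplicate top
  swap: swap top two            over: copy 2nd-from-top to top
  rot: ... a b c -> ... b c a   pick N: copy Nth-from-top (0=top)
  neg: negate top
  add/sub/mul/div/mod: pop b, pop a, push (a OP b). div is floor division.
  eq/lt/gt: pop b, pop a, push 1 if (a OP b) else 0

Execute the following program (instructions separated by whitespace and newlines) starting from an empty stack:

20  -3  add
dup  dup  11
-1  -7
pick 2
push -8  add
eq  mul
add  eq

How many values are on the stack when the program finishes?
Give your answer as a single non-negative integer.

After 'push 20': stack = [20] (depth 1)
After 'push -3': stack = [20, -3] (depth 2)
After 'add': stack = [17] (depth 1)
After 'dup': stack = [17, 17] (depth 2)
After 'dup': stack = [17, 17, 17] (depth 3)
After 'push 11': stack = [17, 17, 17, 11] (depth 4)
After 'push -1': stack = [17, 17, 17, 11, -1] (depth 5)
After 'push -7': stack = [17, 17, 17, 11, -1, -7] (depth 6)
After 'pick 2': stack = [17, 17, 17, 11, -1, -7, 11] (depth 7)
After 'push -8': stack = [17, 17, 17, 11, -1, -7, 11, -8] (depth 8)
After 'add': stack = [17, 17, 17, 11, -1, -7, 3] (depth 7)
After 'eq': stack = [17, 17, 17, 11, -1, 0] (depth 6)
After 'mul': stack = [17, 17, 17, 11, 0] (depth 5)
After 'add': stack = [17, 17, 17, 11] (depth 4)
After 'eq': stack = [17, 17, 0] (depth 3)

Answer: 3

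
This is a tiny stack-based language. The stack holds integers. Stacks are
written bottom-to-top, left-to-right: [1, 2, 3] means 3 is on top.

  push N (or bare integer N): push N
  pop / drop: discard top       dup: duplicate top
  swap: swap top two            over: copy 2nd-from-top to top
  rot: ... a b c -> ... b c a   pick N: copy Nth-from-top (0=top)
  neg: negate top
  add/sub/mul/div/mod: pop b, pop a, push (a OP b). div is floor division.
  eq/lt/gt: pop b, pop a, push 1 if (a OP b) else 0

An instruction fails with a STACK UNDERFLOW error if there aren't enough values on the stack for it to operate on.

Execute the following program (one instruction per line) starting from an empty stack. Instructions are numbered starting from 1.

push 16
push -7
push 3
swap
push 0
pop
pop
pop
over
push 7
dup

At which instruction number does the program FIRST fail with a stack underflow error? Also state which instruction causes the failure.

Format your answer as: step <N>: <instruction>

Step 1 ('push 16'): stack = [16], depth = 1
Step 2 ('push -7'): stack = [16, -7], depth = 2
Step 3 ('push 3'): stack = [16, -7, 3], depth = 3
Step 4 ('swap'): stack = [16, 3, -7], depth = 3
Step 5 ('push 0'): stack = [16, 3, -7, 0], depth = 4
Step 6 ('pop'): stack = [16, 3, -7], depth = 3
Step 7 ('pop'): stack = [16, 3], depth = 2
Step 8 ('pop'): stack = [16], depth = 1
Step 9 ('over'): needs 2 value(s) but depth is 1 — STACK UNDERFLOW

Answer: step 9: over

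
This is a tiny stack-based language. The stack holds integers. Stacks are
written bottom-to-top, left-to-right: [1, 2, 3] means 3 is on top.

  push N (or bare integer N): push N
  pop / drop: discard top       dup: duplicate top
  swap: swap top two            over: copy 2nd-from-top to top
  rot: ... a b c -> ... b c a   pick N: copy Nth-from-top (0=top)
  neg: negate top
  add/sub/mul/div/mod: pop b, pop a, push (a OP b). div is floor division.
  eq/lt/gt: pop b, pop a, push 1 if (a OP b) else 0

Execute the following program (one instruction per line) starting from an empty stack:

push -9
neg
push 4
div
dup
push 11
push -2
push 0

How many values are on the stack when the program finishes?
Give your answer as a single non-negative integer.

Answer: 5

Derivation:
After 'push -9': stack = [-9] (depth 1)
After 'neg': stack = [9] (depth 1)
After 'push 4': stack = [9, 4] (depth 2)
After 'div': stack = [2] (depth 1)
After 'dup': stack = [2, 2] (depth 2)
After 'push 11': stack = [2, 2, 11] (depth 3)
After 'push -2': stack = [2, 2, 11, -2] (depth 4)
After 'push 0': stack = [2, 2, 11, -2, 0] (depth 5)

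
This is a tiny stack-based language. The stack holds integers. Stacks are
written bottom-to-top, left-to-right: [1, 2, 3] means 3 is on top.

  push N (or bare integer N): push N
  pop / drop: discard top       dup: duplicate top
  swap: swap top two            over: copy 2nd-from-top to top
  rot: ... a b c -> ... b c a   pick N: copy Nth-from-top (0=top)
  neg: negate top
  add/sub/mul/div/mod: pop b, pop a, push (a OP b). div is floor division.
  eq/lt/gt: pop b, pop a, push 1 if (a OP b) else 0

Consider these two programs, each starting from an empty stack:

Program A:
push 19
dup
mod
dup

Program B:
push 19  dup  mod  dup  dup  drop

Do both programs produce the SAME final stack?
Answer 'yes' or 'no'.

Program A trace:
  After 'push 19': [19]
  After 'dup': [19, 19]
  After 'mod': [0]
  After 'dup': [0, 0]
Program A final stack: [0, 0]

Program B trace:
  After 'push 19': [19]
  After 'dup': [19, 19]
  After 'mod': [0]
  After 'dup': [0, 0]
  After 'dup': [0, 0, 0]
  After 'drop': [0, 0]
Program B final stack: [0, 0]
Same: yes

Answer: yes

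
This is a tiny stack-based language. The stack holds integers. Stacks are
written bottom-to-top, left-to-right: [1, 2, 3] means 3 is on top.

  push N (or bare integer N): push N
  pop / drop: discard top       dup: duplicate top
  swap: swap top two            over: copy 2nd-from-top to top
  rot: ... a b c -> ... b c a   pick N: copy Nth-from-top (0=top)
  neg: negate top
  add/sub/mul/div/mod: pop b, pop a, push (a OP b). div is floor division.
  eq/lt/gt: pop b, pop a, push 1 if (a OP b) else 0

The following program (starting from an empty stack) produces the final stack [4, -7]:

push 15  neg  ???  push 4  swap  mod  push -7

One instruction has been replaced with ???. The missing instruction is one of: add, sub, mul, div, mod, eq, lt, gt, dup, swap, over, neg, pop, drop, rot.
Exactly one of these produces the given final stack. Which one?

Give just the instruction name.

Stack before ???: [-15]
Stack after ???:  [15]
The instruction that transforms [-15] -> [15] is: neg

Answer: neg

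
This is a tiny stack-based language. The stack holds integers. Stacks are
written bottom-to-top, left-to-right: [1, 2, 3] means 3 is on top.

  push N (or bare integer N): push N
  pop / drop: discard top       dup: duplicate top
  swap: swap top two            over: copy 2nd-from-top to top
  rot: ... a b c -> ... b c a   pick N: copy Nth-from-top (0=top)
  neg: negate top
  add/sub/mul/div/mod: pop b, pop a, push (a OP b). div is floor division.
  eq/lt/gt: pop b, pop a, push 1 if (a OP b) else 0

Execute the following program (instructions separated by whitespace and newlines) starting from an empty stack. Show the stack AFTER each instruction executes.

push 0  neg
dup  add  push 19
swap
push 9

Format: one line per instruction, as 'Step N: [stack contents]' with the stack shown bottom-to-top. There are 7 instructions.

Step 1: [0]
Step 2: [0]
Step 3: [0, 0]
Step 4: [0]
Step 5: [0, 19]
Step 6: [19, 0]
Step 7: [19, 0, 9]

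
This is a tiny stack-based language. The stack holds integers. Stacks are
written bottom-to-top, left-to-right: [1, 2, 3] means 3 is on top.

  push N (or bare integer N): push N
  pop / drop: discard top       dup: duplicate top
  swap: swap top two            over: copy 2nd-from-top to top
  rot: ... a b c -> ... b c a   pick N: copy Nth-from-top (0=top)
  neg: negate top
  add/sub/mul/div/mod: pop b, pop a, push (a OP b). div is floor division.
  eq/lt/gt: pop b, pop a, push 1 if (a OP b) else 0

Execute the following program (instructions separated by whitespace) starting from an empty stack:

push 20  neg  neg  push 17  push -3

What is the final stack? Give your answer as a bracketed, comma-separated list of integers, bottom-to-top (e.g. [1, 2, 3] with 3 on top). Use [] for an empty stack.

After 'push 20': [20]
After 'neg': [-20]
After 'neg': [20]
After 'push 17': [20, 17]
After 'push -3': [20, 17, -3]

Answer: [20, 17, -3]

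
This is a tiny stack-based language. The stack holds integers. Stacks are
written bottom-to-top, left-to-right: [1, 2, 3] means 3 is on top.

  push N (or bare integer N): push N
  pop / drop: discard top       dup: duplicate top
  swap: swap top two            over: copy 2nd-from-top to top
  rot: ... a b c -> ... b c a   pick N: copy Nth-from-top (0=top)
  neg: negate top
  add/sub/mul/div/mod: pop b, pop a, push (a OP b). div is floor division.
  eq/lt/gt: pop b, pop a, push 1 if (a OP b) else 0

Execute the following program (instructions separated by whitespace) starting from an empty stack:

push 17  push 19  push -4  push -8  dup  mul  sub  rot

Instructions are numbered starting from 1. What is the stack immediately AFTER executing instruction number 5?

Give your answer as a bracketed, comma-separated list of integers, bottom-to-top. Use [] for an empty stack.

Step 1 ('push 17'): [17]
Step 2 ('push 19'): [17, 19]
Step 3 ('push -4'): [17, 19, -4]
Step 4 ('push -8'): [17, 19, -4, -8]
Step 5 ('dup'): [17, 19, -4, -8, -8]

Answer: [17, 19, -4, -8, -8]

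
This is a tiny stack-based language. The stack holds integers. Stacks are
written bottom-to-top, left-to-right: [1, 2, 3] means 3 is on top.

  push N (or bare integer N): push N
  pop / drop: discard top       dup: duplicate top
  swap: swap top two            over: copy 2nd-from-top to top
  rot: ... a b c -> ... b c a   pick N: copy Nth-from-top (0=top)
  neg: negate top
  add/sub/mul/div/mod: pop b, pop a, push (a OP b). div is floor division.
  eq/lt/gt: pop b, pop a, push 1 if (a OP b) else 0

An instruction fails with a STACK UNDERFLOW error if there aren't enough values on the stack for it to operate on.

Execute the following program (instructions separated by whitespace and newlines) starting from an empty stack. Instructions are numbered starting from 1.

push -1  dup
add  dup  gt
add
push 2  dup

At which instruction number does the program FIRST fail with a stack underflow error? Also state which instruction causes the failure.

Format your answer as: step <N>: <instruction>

Step 1 ('push -1'): stack = [-1], depth = 1
Step 2 ('dup'): stack = [-1, -1], depth = 2
Step 3 ('add'): stack = [-2], depth = 1
Step 4 ('dup'): stack = [-2, -2], depth = 2
Step 5 ('gt'): stack = [0], depth = 1
Step 6 ('add'): needs 2 value(s) but depth is 1 — STACK UNDERFLOW

Answer: step 6: add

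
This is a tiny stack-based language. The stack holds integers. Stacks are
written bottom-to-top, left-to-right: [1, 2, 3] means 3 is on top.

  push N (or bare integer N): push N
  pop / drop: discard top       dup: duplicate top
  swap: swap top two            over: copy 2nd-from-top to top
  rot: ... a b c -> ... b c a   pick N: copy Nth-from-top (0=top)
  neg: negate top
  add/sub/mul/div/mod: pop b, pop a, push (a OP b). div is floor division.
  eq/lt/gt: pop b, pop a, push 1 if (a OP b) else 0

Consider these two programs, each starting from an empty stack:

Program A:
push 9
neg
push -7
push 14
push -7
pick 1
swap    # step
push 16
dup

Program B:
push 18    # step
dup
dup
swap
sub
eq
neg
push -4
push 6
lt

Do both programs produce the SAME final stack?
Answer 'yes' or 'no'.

Program A trace:
  After 'push 9': [9]
  After 'neg': [-9]
  After 'push -7': [-9, -7]
  After 'push 14': [-9, -7, 14]
  After 'push -7': [-9, -7, 14, -7]
  After 'pick 1': [-9, -7, 14, -7, 14]
  After 'swap': [-9, -7, 14, 14, -7]
  After 'push 16': [-9, -7, 14, 14, -7, 16]
  After 'dup': [-9, -7, 14, 14, -7, 16, 16]
Program A final stack: [-9, -7, 14, 14, -7, 16, 16]

Program B trace:
  After 'push 18': [18]
  After 'dup': [18, 18]
  After 'dup': [18, 18, 18]
  After 'swap': [18, 18, 18]
  After 'sub': [18, 0]
  After 'eq': [0]
  After 'neg': [0]
  After 'push -4': [0, -4]
  After 'push 6': [0, -4, 6]
  After 'lt': [0, 1]
Program B final stack: [0, 1]
Same: no

Answer: no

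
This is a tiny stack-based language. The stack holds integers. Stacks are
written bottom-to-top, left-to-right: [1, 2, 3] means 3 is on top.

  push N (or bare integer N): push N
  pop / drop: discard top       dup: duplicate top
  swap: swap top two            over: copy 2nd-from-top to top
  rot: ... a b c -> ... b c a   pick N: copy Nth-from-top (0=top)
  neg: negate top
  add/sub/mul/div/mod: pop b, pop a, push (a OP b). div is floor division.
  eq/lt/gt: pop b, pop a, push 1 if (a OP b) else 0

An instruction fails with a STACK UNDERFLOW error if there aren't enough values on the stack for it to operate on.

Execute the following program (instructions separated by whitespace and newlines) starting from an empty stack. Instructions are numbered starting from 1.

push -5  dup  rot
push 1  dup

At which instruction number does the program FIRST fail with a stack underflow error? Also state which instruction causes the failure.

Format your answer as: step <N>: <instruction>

Step 1 ('push -5'): stack = [-5], depth = 1
Step 2 ('dup'): stack = [-5, -5], depth = 2
Step 3 ('rot'): needs 3 value(s) but depth is 2 — STACK UNDERFLOW

Answer: step 3: rot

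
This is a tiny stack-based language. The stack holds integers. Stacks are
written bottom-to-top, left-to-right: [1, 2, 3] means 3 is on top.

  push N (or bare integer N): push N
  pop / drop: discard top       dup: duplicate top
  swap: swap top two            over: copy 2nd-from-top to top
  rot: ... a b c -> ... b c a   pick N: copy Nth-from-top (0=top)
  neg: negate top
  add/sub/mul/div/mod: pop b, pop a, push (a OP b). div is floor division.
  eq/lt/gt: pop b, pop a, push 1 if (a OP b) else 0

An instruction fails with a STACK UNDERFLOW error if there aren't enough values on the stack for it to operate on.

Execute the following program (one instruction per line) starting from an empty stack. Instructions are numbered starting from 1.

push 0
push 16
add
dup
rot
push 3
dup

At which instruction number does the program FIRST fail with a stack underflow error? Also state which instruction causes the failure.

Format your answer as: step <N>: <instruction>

Answer: step 5: rot

Derivation:
Step 1 ('push 0'): stack = [0], depth = 1
Step 2 ('push 16'): stack = [0, 16], depth = 2
Step 3 ('add'): stack = [16], depth = 1
Step 4 ('dup'): stack = [16, 16], depth = 2
Step 5 ('rot'): needs 3 value(s) but depth is 2 — STACK UNDERFLOW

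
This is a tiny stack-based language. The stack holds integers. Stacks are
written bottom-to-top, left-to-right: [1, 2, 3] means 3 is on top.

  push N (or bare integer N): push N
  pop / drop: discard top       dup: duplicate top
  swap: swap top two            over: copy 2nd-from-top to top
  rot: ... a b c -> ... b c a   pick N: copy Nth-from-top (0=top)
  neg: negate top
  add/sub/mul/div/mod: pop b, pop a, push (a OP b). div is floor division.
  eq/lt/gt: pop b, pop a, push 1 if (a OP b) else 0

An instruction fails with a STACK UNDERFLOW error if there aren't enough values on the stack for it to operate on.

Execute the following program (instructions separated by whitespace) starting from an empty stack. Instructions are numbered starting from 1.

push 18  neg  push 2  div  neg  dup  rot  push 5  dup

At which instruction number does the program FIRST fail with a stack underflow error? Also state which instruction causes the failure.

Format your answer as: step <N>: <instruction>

Answer: step 7: rot

Derivation:
Step 1 ('push 18'): stack = [18], depth = 1
Step 2 ('neg'): stack = [-18], depth = 1
Step 3 ('push 2'): stack = [-18, 2], depth = 2
Step 4 ('div'): stack = [-9], depth = 1
Step 5 ('neg'): stack = [9], depth = 1
Step 6 ('dup'): stack = [9, 9], depth = 2
Step 7 ('rot'): needs 3 value(s) but depth is 2 — STACK UNDERFLOW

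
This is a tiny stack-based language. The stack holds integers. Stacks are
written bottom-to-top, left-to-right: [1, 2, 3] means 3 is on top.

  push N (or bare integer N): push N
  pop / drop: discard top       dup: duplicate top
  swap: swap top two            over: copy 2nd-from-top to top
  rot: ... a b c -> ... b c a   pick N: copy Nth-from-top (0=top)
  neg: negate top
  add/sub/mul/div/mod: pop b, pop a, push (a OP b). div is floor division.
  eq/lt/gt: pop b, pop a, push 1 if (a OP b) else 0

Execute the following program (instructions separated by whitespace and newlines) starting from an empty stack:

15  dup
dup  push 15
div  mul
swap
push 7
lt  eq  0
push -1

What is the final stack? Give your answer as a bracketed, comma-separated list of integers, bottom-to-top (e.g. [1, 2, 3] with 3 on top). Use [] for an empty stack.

After 'push 15': [15]
After 'dup': [15, 15]
After 'dup': [15, 15, 15]
After 'push 15': [15, 15, 15, 15]
After 'div': [15, 15, 1]
After 'mul': [15, 15]
After 'swap': [15, 15]
After 'push 7': [15, 15, 7]
After 'lt': [15, 0]
After 'eq': [0]
After 'push 0': [0, 0]
After 'push -1': [0, 0, -1]

Answer: [0, 0, -1]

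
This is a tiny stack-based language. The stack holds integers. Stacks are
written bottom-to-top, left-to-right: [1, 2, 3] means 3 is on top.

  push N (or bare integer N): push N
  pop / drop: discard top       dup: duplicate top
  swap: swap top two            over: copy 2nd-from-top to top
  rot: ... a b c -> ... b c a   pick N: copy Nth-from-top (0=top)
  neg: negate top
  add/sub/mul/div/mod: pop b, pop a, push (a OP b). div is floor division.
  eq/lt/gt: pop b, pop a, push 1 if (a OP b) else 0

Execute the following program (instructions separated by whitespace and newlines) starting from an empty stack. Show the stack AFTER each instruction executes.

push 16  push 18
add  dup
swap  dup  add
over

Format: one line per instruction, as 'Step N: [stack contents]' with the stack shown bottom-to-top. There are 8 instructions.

Step 1: [16]
Step 2: [16, 18]
Step 3: [34]
Step 4: [34, 34]
Step 5: [34, 34]
Step 6: [34, 34, 34]
Step 7: [34, 68]
Step 8: [34, 68, 34]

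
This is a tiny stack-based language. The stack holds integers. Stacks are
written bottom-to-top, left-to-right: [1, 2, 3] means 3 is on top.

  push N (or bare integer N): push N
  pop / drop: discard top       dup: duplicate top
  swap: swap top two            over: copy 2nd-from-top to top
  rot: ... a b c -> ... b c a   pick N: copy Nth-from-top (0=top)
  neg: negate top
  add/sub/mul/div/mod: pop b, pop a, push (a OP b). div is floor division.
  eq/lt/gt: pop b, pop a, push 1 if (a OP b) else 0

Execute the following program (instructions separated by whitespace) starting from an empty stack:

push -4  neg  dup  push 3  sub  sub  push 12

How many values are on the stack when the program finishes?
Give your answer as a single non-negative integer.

Answer: 2

Derivation:
After 'push -4': stack = [-4] (depth 1)
After 'neg': stack = [4] (depth 1)
After 'dup': stack = [4, 4] (depth 2)
After 'push 3': stack = [4, 4, 3] (depth 3)
After 'sub': stack = [4, 1] (depth 2)
After 'sub': stack = [3] (depth 1)
After 'push 12': stack = [3, 12] (depth 2)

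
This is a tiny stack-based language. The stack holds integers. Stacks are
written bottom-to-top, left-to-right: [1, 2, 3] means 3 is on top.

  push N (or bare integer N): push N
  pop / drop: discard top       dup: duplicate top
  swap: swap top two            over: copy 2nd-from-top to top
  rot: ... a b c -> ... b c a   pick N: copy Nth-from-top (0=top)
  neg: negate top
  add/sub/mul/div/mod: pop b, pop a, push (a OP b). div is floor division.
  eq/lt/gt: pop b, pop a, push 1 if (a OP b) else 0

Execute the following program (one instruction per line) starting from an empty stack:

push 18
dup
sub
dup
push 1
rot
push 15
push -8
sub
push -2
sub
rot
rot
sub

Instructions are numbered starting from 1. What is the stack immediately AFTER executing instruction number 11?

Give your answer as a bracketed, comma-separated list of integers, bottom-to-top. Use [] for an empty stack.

Step 1 ('push 18'): [18]
Step 2 ('dup'): [18, 18]
Step 3 ('sub'): [0]
Step 4 ('dup'): [0, 0]
Step 5 ('push 1'): [0, 0, 1]
Step 6 ('rot'): [0, 1, 0]
Step 7 ('push 15'): [0, 1, 0, 15]
Step 8 ('push -8'): [0, 1, 0, 15, -8]
Step 9 ('sub'): [0, 1, 0, 23]
Step 10 ('push -2'): [0, 1, 0, 23, -2]
Step 11 ('sub'): [0, 1, 0, 25]

Answer: [0, 1, 0, 25]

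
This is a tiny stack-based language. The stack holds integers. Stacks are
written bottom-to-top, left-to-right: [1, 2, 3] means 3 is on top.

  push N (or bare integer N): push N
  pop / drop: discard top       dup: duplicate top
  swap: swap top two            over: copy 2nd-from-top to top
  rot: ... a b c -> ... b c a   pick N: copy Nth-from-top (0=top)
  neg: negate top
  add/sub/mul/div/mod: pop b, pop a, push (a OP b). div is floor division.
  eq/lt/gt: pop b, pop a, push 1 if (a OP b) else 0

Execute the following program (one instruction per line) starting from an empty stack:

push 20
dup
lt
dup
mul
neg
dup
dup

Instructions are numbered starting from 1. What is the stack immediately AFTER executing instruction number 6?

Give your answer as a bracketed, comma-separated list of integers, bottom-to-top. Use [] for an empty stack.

Step 1 ('push 20'): [20]
Step 2 ('dup'): [20, 20]
Step 3 ('lt'): [0]
Step 4 ('dup'): [0, 0]
Step 5 ('mul'): [0]
Step 6 ('neg'): [0]

Answer: [0]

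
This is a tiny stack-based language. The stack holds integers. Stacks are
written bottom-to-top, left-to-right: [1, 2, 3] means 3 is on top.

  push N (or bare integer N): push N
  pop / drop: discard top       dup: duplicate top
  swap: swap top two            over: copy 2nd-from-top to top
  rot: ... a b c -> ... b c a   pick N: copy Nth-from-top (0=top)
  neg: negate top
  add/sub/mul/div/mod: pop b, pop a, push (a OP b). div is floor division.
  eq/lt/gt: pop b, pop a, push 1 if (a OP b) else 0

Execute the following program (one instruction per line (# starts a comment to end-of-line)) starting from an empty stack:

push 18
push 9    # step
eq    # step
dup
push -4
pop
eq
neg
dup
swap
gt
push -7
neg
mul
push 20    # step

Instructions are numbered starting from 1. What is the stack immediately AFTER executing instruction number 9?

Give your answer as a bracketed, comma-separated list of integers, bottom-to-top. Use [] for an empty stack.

Answer: [-1, -1]

Derivation:
Step 1 ('push 18'): [18]
Step 2 ('push 9'): [18, 9]
Step 3 ('eq'): [0]
Step 4 ('dup'): [0, 0]
Step 5 ('push -4'): [0, 0, -4]
Step 6 ('pop'): [0, 0]
Step 7 ('eq'): [1]
Step 8 ('neg'): [-1]
Step 9 ('dup'): [-1, -1]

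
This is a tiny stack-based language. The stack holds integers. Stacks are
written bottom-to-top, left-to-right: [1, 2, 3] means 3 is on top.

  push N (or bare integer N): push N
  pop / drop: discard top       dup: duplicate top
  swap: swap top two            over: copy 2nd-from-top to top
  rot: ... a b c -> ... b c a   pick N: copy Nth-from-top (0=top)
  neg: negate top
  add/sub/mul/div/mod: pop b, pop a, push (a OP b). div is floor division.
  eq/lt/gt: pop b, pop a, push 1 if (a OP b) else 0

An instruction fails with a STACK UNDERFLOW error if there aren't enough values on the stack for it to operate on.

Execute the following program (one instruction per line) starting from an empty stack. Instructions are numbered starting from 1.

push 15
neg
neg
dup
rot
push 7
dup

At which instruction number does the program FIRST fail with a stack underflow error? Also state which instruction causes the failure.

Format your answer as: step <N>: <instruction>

Answer: step 5: rot

Derivation:
Step 1 ('push 15'): stack = [15], depth = 1
Step 2 ('neg'): stack = [-15], depth = 1
Step 3 ('neg'): stack = [15], depth = 1
Step 4 ('dup'): stack = [15, 15], depth = 2
Step 5 ('rot'): needs 3 value(s) but depth is 2 — STACK UNDERFLOW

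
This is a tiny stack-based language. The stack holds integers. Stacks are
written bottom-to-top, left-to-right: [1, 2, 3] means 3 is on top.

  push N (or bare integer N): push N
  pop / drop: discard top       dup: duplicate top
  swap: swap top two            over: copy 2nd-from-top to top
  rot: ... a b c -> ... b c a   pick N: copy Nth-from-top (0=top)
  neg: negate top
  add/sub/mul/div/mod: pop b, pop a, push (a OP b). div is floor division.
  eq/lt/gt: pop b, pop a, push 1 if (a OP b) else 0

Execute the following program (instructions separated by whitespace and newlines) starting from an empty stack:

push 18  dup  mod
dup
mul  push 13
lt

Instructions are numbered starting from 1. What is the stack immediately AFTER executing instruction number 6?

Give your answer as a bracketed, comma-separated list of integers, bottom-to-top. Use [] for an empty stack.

Step 1 ('push 18'): [18]
Step 2 ('dup'): [18, 18]
Step 3 ('mod'): [0]
Step 4 ('dup'): [0, 0]
Step 5 ('mul'): [0]
Step 6 ('push 13'): [0, 13]

Answer: [0, 13]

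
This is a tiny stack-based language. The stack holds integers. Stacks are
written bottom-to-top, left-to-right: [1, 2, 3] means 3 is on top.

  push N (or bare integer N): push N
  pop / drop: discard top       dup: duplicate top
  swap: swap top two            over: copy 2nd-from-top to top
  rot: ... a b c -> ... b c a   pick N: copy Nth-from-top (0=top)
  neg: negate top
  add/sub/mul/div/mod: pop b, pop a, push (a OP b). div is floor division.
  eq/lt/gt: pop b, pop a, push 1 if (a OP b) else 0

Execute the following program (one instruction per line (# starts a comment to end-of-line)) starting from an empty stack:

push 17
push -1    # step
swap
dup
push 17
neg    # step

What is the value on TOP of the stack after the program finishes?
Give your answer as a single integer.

Answer: -17

Derivation:
After 'push 17': [17]
After 'push -1': [17, -1]
After 'swap': [-1, 17]
After 'dup': [-1, 17, 17]
After 'push 17': [-1, 17, 17, 17]
After 'neg': [-1, 17, 17, -17]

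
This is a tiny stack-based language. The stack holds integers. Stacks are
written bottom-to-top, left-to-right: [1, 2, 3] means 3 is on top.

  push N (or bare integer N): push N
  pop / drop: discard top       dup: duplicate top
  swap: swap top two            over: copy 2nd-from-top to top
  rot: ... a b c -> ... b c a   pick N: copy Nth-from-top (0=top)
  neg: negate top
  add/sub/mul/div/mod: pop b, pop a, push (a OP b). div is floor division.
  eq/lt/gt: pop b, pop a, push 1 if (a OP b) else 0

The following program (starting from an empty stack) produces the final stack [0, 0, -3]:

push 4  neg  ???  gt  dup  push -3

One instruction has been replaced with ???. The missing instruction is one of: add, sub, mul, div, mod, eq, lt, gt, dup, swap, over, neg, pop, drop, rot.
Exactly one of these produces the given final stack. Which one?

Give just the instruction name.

Answer: dup

Derivation:
Stack before ???: [-4]
Stack after ???:  [-4, -4]
The instruction that transforms [-4] -> [-4, -4] is: dup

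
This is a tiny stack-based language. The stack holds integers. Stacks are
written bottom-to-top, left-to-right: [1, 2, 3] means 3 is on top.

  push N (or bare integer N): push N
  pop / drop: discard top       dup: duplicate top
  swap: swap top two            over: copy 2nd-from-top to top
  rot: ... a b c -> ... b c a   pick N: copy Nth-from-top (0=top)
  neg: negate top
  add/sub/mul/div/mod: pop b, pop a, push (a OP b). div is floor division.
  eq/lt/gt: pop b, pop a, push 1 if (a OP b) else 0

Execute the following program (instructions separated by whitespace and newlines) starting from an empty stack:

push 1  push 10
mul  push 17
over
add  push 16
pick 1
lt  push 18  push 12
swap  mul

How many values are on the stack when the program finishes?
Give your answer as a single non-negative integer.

Answer: 4

Derivation:
After 'push 1': stack = [1] (depth 1)
After 'push 10': stack = [1, 10] (depth 2)
After 'mul': stack = [10] (depth 1)
After 'push 17': stack = [10, 17] (depth 2)
After 'over': stack = [10, 17, 10] (depth 3)
After 'add': stack = [10, 27] (depth 2)
After 'push 16': stack = [10, 27, 16] (depth 3)
After 'pick 1': stack = [10, 27, 16, 27] (depth 4)
After 'lt': stack = [10, 27, 1] (depth 3)
After 'push 18': stack = [10, 27, 1, 18] (depth 4)
After 'push 12': stack = [10, 27, 1, 18, 12] (depth 5)
After 'swap': stack = [10, 27, 1, 12, 18] (depth 5)
After 'mul': stack = [10, 27, 1, 216] (depth 4)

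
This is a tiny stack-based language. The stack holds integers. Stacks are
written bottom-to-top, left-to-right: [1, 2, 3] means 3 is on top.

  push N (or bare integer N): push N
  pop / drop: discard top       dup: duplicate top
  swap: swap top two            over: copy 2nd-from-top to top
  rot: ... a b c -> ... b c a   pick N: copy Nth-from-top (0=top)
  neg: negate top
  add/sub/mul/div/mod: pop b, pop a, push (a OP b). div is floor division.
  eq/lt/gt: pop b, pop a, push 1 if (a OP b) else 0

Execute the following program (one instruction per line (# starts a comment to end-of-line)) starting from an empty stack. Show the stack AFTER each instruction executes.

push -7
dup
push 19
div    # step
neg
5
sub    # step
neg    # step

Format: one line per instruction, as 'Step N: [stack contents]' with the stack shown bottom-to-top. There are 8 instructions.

Step 1: [-7]
Step 2: [-7, -7]
Step 3: [-7, -7, 19]
Step 4: [-7, -1]
Step 5: [-7, 1]
Step 6: [-7, 1, 5]
Step 7: [-7, -4]
Step 8: [-7, 4]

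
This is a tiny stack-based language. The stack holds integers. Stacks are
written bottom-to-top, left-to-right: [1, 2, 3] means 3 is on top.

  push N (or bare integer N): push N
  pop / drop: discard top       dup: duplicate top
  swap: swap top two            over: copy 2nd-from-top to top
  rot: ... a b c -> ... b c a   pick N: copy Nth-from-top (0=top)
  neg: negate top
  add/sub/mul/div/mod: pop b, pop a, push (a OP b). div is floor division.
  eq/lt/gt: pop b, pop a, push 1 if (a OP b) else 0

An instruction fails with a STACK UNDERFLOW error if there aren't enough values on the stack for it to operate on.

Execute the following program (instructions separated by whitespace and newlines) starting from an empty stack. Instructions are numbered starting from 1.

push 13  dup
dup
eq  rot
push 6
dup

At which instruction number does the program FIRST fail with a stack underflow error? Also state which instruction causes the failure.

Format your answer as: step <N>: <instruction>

Answer: step 5: rot

Derivation:
Step 1 ('push 13'): stack = [13], depth = 1
Step 2 ('dup'): stack = [13, 13], depth = 2
Step 3 ('dup'): stack = [13, 13, 13], depth = 3
Step 4 ('eq'): stack = [13, 1], depth = 2
Step 5 ('rot'): needs 3 value(s) but depth is 2 — STACK UNDERFLOW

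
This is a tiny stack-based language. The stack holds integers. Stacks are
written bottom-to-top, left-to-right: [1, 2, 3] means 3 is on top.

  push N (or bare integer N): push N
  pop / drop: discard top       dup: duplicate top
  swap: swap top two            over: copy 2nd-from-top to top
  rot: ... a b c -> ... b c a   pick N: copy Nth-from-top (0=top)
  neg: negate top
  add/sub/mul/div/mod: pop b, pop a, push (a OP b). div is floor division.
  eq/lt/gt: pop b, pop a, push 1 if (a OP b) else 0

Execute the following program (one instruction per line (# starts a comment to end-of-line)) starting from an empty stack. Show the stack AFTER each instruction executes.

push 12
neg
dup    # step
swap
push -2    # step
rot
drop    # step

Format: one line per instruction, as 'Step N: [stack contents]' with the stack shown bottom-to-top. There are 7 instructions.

Step 1: [12]
Step 2: [-12]
Step 3: [-12, -12]
Step 4: [-12, -12]
Step 5: [-12, -12, -2]
Step 6: [-12, -2, -12]
Step 7: [-12, -2]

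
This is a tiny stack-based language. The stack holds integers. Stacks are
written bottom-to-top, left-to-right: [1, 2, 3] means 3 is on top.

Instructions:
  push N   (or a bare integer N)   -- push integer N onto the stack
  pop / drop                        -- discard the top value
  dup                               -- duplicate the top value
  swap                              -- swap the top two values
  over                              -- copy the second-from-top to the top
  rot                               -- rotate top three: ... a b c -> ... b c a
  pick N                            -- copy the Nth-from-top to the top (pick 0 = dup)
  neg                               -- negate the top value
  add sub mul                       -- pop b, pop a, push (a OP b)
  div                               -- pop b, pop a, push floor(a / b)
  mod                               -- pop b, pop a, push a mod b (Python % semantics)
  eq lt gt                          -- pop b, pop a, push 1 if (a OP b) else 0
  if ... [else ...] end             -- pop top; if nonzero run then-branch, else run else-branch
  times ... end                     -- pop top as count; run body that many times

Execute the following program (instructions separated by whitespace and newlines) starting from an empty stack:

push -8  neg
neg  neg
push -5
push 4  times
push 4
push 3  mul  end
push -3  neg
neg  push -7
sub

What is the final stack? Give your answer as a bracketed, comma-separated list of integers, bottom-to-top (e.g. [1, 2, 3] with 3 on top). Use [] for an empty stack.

After 'push -8': [-8]
After 'neg': [8]
After 'neg': [-8]
After 'neg': [8]
After 'push -5': [8, -5]
After 'push 4': [8, -5, 4]
After 'times': [8, -5]
After 'push 4': [8, -5, 4]
After 'push 3': [8, -5, 4, 3]
After 'mul': [8, -5, 12]
After 'push 4': [8, -5, 12, 4]
After 'push 3': [8, -5, 12, 4, 3]
After 'mul': [8, -5, 12, 12]
After 'push 4': [8, -5, 12, 12, 4]
After 'push 3': [8, -5, 12, 12, 4, 3]
After 'mul': [8, -5, 12, 12, 12]
After 'push 4': [8, -5, 12, 12, 12, 4]
After 'push 3': [8, -5, 12, 12, 12, 4, 3]
After 'mul': [8, -5, 12, 12, 12, 12]
After 'push -3': [8, -5, 12, 12, 12, 12, -3]
After 'neg': [8, -5, 12, 12, 12, 12, 3]
After 'neg': [8, -5, 12, 12, 12, 12, -3]
After 'push -7': [8, -5, 12, 12, 12, 12, -3, -7]
After 'sub': [8, -5, 12, 12, 12, 12, 4]

Answer: [8, -5, 12, 12, 12, 12, 4]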